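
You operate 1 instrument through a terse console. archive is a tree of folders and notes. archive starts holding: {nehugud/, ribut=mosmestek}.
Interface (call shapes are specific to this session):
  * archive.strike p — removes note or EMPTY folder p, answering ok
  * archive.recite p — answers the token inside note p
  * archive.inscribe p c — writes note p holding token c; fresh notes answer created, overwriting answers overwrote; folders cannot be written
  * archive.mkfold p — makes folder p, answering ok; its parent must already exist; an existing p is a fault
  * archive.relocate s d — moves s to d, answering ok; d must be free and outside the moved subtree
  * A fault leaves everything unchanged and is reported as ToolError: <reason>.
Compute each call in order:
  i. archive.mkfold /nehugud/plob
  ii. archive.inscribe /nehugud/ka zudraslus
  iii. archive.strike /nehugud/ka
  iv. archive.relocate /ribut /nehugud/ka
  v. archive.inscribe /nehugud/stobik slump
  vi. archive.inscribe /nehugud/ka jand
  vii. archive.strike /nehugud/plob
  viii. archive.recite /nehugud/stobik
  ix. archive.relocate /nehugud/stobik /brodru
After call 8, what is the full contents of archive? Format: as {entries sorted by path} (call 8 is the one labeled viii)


Answer: {nehugud/, nehugud/ka=jand, nehugud/stobik=slump}

Derivation:
;; 1. archive.mkfold(p=/nehugud/plob) ~> ok
;; 2. archive.inscribe(p=/nehugud/ka, c=zudraslus) ~> created
;; 3. archive.strike(p=/nehugud/ka) ~> ok
;; 4. archive.relocate(s=/ribut, d=/nehugud/ka) ~> ok
;; 5. archive.inscribe(p=/nehugud/stobik, c=slump) ~> created
;; 6. archive.inscribe(p=/nehugud/ka, c=jand) ~> overwrote
;; 7. archive.strike(p=/nehugud/plob) ~> ok
;; 8. archive.recite(p=/nehugud/stobik) ~> slump
;; 9. archive.relocate(s=/nehugud/stobik, d=/brodru) ~> ok


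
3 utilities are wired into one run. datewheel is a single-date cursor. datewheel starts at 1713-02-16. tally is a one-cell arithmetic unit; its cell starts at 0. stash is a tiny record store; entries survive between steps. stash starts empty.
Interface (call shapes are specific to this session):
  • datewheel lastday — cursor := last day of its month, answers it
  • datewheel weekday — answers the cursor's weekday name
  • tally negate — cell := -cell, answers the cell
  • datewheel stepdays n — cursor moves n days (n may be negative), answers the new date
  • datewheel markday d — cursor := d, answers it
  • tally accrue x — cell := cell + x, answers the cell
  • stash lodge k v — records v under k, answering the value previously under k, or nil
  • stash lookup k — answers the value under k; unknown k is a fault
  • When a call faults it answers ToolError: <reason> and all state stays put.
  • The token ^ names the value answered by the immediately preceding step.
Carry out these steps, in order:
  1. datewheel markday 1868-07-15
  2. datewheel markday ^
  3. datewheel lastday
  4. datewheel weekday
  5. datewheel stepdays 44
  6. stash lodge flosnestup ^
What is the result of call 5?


Answer: 1868-09-13

Derivation:
-- datewheel markday(d→1868-07-15) : 1868-07-15
-- datewheel markday(d→^) : 1868-07-15
-- datewheel lastday() : 1868-07-31
-- datewheel weekday() : Friday
-- datewheel stepdays(n→44) : 1868-09-13
-- stash lodge(k→flosnestup, v→^) : nil


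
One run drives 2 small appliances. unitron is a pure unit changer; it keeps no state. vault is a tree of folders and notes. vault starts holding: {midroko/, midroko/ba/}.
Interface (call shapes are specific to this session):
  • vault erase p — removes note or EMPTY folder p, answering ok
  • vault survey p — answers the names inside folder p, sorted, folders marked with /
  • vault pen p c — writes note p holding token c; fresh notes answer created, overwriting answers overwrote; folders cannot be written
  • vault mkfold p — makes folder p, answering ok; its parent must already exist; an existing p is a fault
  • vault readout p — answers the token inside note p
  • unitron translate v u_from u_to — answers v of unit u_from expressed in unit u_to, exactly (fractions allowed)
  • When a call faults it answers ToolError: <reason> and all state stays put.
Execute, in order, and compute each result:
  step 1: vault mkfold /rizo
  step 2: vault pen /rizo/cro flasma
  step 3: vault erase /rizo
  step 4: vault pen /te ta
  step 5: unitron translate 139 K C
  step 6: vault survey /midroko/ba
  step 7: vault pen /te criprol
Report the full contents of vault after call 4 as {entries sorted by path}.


Answer: {midroko/, midroko/ba/, rizo/, rizo/cro=flasma, te=ta}

Derivation:
;; vault mkfold(p: /rizo) : ok
;; vault pen(p: /rizo/cro, c: flasma) : created
;; vault erase(p: /rizo) : ToolError: not empty
;; vault pen(p: /te, c: ta) : created
;; unitron translate(v: 139, u_from: K, u_to: C) : -2683/20
;; vault survey(p: /midroko/ba) : []
;; vault pen(p: /te, c: criprol) : overwrote


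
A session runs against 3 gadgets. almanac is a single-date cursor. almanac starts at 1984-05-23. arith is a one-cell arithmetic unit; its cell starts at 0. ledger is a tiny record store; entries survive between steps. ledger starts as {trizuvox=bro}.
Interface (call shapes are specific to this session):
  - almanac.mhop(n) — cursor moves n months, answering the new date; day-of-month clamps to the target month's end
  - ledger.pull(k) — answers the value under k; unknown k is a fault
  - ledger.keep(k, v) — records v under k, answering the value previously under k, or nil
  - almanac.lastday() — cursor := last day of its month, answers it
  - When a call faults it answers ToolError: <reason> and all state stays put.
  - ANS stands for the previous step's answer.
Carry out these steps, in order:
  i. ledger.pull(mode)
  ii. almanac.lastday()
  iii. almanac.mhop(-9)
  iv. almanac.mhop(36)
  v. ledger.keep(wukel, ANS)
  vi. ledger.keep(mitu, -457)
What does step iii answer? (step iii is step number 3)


Answer: 1983-08-31

Derivation:
Step: pull[k=mode]
Result: ToolError: no such key mode
Step: lastday[]
Result: 1984-05-31
Step: mhop[n=-9]
Result: 1983-08-31
Step: mhop[n=36]
Result: 1986-08-31
Step: keep[k=wukel; v=ANS]
Result: nil
Step: keep[k=mitu; v=-457]
Result: nil


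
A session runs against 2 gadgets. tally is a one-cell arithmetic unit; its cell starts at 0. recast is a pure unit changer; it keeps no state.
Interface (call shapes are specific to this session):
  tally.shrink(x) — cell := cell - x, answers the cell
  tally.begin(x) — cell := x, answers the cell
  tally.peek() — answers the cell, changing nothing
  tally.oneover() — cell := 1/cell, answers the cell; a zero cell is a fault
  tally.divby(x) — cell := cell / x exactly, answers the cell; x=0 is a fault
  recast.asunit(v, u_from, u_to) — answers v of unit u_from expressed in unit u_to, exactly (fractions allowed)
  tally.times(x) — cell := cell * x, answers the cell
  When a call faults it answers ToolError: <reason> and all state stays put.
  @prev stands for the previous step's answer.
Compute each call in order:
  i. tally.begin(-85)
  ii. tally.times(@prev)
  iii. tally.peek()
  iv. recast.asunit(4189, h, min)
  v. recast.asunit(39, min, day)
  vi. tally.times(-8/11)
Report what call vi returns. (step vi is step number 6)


Answer: -57800/11

Derivation:
% tally.begin(x='-85') -> -85
% tally.times(x='@prev') -> 7225
% tally.peek() -> 7225
% recast.asunit(v='4189', u_from='h', u_to='min') -> 251340
% recast.asunit(v='39', u_from='min', u_to='day') -> 13/480
% tally.times(x='-8/11') -> -57800/11


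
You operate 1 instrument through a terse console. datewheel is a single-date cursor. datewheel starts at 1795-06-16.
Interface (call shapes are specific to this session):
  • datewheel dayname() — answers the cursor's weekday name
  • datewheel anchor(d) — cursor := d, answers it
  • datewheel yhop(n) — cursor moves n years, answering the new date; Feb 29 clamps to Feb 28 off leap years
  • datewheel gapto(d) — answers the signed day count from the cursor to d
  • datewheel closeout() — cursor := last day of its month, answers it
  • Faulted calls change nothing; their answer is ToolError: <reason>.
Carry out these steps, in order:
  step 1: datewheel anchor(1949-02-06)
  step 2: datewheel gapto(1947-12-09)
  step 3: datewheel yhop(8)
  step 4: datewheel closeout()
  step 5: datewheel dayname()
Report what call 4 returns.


Answer: 1957-02-28

Derivation:
;; 1. datewheel anchor(1949-02-06) => 1949-02-06
;; 2. datewheel gapto(1947-12-09) => -425
;; 3. datewheel yhop(8) => 1957-02-06
;; 4. datewheel closeout() => 1957-02-28
;; 5. datewheel dayname() => Thursday


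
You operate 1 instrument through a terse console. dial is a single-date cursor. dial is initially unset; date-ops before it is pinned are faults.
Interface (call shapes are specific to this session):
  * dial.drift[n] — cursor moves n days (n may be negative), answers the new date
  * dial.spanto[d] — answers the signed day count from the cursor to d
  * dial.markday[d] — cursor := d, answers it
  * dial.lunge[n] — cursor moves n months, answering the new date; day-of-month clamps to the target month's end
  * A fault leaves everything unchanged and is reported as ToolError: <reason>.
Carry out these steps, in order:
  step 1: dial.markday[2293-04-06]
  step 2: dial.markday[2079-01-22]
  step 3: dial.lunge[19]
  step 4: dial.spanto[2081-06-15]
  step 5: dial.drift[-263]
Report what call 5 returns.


Act: dial.markday[d: 2293-04-06]
Obs: 2293-04-06
Act: dial.markday[d: 2079-01-22]
Obs: 2079-01-22
Act: dial.lunge[n: 19]
Obs: 2080-08-22
Act: dial.spanto[d: 2081-06-15]
Obs: 297
Act: dial.drift[n: -263]
Obs: 2079-12-03

Answer: 2079-12-03


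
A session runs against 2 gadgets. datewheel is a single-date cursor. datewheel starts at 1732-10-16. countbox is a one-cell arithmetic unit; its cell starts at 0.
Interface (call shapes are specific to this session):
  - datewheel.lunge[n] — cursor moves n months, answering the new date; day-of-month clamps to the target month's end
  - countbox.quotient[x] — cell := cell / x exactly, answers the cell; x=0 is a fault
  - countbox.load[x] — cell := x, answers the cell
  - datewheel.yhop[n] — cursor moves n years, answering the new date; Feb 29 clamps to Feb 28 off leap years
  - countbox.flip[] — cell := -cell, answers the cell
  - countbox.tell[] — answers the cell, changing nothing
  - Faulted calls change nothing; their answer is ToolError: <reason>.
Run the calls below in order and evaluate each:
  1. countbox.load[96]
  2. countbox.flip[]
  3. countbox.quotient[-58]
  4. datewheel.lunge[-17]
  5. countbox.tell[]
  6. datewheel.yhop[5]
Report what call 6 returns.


Answer: 1736-05-16

Derivation:
;; countbox.load(96) : 96
;; countbox.flip() : -96
;; countbox.quotient(-58) : 48/29
;; datewheel.lunge(-17) : 1731-05-16
;; countbox.tell() : 48/29
;; datewheel.yhop(5) : 1736-05-16


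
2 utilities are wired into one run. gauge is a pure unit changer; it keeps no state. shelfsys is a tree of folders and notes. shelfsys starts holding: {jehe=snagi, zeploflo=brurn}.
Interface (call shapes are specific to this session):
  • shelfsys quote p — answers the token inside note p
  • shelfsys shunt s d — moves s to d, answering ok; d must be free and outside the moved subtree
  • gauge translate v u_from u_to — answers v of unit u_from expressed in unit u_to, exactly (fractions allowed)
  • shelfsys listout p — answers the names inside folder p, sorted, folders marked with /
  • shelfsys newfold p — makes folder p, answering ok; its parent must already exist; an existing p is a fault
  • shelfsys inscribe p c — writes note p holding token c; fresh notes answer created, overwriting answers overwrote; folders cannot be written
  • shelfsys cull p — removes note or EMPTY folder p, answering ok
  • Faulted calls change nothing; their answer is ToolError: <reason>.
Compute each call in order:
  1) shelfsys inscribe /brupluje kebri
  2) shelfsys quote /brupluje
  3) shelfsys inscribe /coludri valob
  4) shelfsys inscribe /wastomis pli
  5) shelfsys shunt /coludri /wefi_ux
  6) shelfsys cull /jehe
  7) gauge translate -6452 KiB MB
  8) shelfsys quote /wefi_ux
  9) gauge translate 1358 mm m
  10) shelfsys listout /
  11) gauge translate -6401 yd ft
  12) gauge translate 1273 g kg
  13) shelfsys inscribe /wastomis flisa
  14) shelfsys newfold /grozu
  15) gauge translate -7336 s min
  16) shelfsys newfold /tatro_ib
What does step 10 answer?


Then shelfsys inscribe on p: /brupluje, c: kebri, giving created.
Then shelfsys quote on p: /brupluje, which returns kebri.
I run shelfsys inscribe on p: /coludri, c: valob, yielding created.
I use shelfsys inscribe on p: /wastomis, c: pli, and see created.
Using shelfsys shunt on s: /coludri, d: /wefi_ux, which returns ok.
I try shelfsys cull on p: /jehe, and get ok.
I call gauge translate on v: -6452, u_from: KiB, u_to: MB, yielding -103232/15625.
I call shelfsys quote on p: /wefi_ux, which returns valob.
Now I run gauge translate on v: 1358, u_from: mm, u_to: m, → 679/500.
Now I run shelfsys listout on p: /, giving [brupluje, wastomis, wefi_ux, zeploflo].
Then gauge translate on v: -6401, u_from: yd, u_to: ft, and see -19203.
Calling gauge translate on v: 1273, u_from: g, u_to: kg, and observe 1273/1000.
I try shelfsys inscribe on p: /wastomis, c: flisa, and observe overwrote.
I run shelfsys newfold on p: /grozu, and get ok.
Next I call gauge translate on v: -7336, u_from: s, u_to: min, → -1834/15.
I invoke shelfsys newfold on p: /tatro_ib, and observe ok.

Answer: [brupluje, wastomis, wefi_ux, zeploflo]


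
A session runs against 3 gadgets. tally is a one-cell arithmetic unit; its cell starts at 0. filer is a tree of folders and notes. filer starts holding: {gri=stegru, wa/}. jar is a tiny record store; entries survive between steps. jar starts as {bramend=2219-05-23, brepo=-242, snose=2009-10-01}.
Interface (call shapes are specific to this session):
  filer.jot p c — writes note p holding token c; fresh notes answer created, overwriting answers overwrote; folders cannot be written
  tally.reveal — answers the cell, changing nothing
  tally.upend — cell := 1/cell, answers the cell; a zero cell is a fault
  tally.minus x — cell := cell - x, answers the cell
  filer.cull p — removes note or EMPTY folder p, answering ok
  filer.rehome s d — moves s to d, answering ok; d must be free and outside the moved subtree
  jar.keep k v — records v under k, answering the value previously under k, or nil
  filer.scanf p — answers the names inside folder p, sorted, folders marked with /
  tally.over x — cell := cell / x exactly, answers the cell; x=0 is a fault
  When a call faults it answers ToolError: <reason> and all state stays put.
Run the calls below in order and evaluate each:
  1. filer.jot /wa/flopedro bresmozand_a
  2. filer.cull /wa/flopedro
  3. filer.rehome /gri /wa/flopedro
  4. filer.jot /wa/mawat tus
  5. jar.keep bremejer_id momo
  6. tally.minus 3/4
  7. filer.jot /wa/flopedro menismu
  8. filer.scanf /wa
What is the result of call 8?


Answer: [flopedro, mawat]

Derivation:
Do: filer.jot[/wa/flopedro; bresmozand_a]
See: created
Do: filer.cull[/wa/flopedro]
See: ok
Do: filer.rehome[/gri; /wa/flopedro]
See: ok
Do: filer.jot[/wa/mawat; tus]
See: created
Do: jar.keep[bremejer_id; momo]
See: nil
Do: tally.minus[3/4]
See: -3/4
Do: filer.jot[/wa/flopedro; menismu]
See: overwrote
Do: filer.scanf[/wa]
See: [flopedro, mawat]


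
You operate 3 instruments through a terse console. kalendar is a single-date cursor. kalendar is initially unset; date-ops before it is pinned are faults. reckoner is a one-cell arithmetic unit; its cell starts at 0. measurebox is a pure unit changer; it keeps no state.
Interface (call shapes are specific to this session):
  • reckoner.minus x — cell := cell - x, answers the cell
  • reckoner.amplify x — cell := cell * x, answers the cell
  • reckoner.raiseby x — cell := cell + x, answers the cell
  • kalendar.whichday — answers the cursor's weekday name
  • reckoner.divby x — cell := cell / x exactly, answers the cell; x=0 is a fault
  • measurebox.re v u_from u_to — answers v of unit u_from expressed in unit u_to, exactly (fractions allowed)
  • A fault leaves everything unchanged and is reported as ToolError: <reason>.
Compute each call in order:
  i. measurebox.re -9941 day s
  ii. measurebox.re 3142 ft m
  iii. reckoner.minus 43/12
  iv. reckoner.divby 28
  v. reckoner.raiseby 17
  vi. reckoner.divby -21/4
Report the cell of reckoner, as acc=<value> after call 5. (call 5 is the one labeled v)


Answer: acc=5669/336

Derivation:
I run measurebox.re with v='-9941', u_from='day', u_to='s', giving -858902400.
Invoking measurebox.re with v='3142', u_from='ft', u_to='m', — result: 598551/625.
Calling reckoner.minus with x='43/12', which returns -43/12.
Using reckoner.divby with x='28', which returns -43/336.
Using reckoner.raiseby with x='17', yielding 5669/336.
Using reckoner.divby with x='-21/4', and observe -5669/1764.


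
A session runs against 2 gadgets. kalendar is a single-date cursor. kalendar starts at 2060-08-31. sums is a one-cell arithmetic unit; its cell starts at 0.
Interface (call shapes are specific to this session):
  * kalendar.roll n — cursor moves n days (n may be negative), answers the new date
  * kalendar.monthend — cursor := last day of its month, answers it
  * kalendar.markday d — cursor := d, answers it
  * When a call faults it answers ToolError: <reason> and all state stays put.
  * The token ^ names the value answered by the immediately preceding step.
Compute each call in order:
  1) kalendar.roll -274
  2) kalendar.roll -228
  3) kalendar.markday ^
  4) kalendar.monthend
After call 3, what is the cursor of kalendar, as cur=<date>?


Act: roll[n→-274]
Obs: 2059-12-01
Act: roll[n→-228]
Obs: 2059-04-17
Act: markday[d→^]
Obs: 2059-04-17
Act: monthend[]
Obs: 2059-04-30

Answer: cur=2059-04-17


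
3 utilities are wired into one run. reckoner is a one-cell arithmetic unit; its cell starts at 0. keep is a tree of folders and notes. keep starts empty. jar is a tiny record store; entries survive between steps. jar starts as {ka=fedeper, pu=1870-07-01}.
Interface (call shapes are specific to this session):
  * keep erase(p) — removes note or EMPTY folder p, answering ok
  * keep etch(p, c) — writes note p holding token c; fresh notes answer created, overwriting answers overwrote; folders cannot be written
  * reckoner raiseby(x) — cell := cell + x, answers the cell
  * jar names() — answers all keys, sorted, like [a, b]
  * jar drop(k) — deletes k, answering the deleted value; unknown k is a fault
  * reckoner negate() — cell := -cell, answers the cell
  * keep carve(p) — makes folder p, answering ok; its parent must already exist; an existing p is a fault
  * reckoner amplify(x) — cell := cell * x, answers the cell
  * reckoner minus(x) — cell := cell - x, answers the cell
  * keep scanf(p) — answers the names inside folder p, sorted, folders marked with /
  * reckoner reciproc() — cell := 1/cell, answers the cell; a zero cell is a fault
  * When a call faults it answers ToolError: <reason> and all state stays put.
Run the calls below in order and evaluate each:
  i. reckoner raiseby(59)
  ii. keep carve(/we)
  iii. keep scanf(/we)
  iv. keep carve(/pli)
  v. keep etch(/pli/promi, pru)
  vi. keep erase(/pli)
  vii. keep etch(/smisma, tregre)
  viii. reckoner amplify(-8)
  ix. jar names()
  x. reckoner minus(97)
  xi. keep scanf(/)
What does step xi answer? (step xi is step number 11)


Answer: [pli/, smisma, we/]

Derivation:
I try reckoner raiseby on x: 59, — result: 59.
Calling keep carve on p: /we, giving ok.
I try keep scanf on p: /we, and get [].
I invoke keep carve on p: /pli, and see ok.
I invoke keep etch on p: /pli/promi, c: pru: created.
Then keep erase on p: /pli, and observe ToolError: not empty.
Invoking keep etch on p: /smisma, c: tregre, yielding created.
I run reckoner amplify on x: -8, giving -472.
I use jar names, giving [ka, pu].
Using reckoner minus on x: 97, — result: -569.
Now I run keep scanf on p: /, which returns [pli/, smisma, we/].


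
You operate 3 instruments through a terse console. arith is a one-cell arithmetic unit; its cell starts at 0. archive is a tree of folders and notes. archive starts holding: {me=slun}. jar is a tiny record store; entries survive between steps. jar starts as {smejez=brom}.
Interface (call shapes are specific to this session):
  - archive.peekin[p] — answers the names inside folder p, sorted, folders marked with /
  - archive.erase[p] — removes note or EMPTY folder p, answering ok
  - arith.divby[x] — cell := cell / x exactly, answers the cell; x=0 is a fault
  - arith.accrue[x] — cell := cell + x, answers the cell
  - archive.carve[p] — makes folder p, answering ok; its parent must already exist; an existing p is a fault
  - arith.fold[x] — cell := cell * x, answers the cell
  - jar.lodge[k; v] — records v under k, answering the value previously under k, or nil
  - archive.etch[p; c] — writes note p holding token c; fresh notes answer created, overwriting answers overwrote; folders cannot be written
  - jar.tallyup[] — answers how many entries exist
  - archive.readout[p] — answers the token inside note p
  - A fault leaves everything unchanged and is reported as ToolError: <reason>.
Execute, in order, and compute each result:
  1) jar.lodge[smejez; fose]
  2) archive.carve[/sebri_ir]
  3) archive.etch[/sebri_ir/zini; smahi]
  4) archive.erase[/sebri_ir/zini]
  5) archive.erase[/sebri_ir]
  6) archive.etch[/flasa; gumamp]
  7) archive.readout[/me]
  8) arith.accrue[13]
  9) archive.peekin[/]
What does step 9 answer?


Answer: [flasa, me]

Derivation:
% 1. jar.lodge(k: smejez, v: fose) == brom
% 2. archive.carve(p: /sebri_ir) == ok
% 3. archive.etch(p: /sebri_ir/zini, c: smahi) == created
% 4. archive.erase(p: /sebri_ir/zini) == ok
% 5. archive.erase(p: /sebri_ir) == ok
% 6. archive.etch(p: /flasa, c: gumamp) == created
% 7. archive.readout(p: /me) == slun
% 8. arith.accrue(x: 13) == 13
% 9. archive.peekin(p: /) == [flasa, me]


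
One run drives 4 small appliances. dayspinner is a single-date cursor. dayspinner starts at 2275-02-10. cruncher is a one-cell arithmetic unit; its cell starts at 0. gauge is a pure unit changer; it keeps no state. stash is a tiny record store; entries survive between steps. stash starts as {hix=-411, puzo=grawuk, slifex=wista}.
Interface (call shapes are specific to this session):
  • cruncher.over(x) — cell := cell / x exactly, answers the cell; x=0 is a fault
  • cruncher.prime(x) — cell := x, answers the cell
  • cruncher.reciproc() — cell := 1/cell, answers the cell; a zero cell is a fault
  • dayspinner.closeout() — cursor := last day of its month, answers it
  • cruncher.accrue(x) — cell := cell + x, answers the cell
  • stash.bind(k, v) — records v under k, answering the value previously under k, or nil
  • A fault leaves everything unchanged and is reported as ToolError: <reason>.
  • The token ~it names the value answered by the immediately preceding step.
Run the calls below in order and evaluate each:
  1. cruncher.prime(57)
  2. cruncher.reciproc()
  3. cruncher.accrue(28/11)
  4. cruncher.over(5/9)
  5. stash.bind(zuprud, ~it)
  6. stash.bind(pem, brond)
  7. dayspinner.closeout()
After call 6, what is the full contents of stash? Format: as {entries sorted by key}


% 1. prime(x='57') : 57
% 2. reciproc() : 1/57
% 3. accrue(x='28/11') : 1607/627
% 4. over(x='5/9') : 4821/1045
% 5. bind(k='zuprud', v='~it') : nil
% 6. bind(k='pem', v='brond') : nil
% 7. closeout() : 2275-02-28

Answer: {hix=-411, pem=brond, puzo=grawuk, slifex=wista, zuprud=4821/1045}


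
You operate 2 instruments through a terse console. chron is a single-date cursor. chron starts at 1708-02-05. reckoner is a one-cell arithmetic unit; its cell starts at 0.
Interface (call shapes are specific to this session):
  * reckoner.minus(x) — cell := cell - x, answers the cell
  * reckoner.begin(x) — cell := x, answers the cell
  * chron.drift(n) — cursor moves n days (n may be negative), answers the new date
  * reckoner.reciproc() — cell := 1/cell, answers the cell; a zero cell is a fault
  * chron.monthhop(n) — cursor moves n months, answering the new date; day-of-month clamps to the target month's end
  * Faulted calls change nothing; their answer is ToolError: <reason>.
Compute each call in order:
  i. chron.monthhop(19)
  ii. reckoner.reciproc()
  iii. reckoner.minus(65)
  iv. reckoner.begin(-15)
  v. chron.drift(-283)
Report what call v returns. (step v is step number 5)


~$ chron.monthhop 19
  1709-09-05
~$ reckoner.reciproc
  ToolError: reciprocal of zero
~$ reckoner.minus 65
  -65
~$ reckoner.begin -15
  -15
~$ chron.drift -283
  1708-11-26

Answer: 1708-11-26


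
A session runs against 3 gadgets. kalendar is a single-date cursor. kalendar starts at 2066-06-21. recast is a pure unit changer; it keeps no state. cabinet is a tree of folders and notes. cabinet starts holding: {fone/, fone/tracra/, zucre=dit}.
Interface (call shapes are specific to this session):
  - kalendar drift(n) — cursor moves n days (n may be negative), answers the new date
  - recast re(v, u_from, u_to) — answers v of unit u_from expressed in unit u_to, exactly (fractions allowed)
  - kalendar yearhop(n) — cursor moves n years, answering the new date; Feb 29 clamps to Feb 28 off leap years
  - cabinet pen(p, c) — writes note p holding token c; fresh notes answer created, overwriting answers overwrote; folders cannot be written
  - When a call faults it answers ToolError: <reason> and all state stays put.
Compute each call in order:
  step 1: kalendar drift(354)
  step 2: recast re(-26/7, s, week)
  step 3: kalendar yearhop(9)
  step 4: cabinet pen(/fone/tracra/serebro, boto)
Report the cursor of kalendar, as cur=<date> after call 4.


Now I run kalendar drift on n=354, giving 2067-06-10.
Then recast re on v=-26/7, u_from=s, u_to=week, → -13/2116800.
I invoke kalendar yearhop on n=9, and observe 2076-06-10.
I call cabinet pen on p=/fone/tracra/serebro, c=boto, giving created.

Answer: cur=2076-06-10


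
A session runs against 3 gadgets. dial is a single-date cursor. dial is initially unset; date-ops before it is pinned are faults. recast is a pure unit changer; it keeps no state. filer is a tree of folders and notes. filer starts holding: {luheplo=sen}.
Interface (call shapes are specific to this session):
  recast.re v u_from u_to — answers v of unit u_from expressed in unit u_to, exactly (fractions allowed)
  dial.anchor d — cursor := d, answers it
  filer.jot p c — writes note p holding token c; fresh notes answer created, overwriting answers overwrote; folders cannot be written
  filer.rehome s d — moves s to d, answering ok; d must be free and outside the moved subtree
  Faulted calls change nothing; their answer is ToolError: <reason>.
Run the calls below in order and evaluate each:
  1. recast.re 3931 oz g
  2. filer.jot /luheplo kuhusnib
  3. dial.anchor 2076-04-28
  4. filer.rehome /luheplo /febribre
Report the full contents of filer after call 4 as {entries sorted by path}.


Answer: {febribre=kuhusnib}

Derivation:
~$ recast.re v→3931 u_from→oz u_to→g
= 178307160647/1600000
~$ filer.jot p→/luheplo c→kuhusnib
= overwrote
~$ dial.anchor d→2076-04-28
= 2076-04-28
~$ filer.rehome s→/luheplo d→/febribre
= ok


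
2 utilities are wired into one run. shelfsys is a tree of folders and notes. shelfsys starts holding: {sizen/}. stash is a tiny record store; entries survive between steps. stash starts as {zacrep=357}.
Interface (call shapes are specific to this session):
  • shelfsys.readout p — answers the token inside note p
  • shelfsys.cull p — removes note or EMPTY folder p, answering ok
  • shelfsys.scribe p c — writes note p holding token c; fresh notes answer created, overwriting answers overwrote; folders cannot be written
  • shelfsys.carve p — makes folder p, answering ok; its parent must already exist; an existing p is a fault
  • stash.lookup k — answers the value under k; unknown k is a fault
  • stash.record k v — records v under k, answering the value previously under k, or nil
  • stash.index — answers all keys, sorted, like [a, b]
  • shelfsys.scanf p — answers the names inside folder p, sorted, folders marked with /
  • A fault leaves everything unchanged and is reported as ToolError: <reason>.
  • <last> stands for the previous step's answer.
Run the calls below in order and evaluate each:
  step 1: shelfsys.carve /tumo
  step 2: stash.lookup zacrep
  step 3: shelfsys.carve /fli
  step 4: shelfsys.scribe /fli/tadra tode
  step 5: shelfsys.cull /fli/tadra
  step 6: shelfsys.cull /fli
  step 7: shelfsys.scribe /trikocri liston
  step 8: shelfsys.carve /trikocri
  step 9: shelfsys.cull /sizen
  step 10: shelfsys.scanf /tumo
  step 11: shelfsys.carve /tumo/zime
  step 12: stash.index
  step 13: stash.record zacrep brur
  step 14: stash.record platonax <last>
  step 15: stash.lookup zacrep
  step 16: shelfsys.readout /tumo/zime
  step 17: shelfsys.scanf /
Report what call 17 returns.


·→ shelfsys.carve(p: /tumo)
·← ok
·→ stash.lookup(k: zacrep)
·← 357
·→ shelfsys.carve(p: /fli)
·← ok
·→ shelfsys.scribe(p: /fli/tadra, c: tode)
·← created
·→ shelfsys.cull(p: /fli/tadra)
·← ok
·→ shelfsys.cull(p: /fli)
·← ok
·→ shelfsys.scribe(p: /trikocri, c: liston)
·← created
·→ shelfsys.carve(p: /trikocri)
·← ToolError: exists
·→ shelfsys.cull(p: /sizen)
·← ok
·→ shelfsys.scanf(p: /tumo)
·← []
·→ shelfsys.carve(p: /tumo/zime)
·← ok
·→ stash.index()
·← [zacrep]
·→ stash.record(k: zacrep, v: brur)
·← 357
·→ stash.record(k: platonax, v: <last>)
·← nil
·→ stash.lookup(k: zacrep)
·← brur
·→ shelfsys.readout(p: /tumo/zime)
·← ToolError: is a directory
·→ shelfsys.scanf(p: /)
·← [trikocri, tumo/]

Answer: [trikocri, tumo/]


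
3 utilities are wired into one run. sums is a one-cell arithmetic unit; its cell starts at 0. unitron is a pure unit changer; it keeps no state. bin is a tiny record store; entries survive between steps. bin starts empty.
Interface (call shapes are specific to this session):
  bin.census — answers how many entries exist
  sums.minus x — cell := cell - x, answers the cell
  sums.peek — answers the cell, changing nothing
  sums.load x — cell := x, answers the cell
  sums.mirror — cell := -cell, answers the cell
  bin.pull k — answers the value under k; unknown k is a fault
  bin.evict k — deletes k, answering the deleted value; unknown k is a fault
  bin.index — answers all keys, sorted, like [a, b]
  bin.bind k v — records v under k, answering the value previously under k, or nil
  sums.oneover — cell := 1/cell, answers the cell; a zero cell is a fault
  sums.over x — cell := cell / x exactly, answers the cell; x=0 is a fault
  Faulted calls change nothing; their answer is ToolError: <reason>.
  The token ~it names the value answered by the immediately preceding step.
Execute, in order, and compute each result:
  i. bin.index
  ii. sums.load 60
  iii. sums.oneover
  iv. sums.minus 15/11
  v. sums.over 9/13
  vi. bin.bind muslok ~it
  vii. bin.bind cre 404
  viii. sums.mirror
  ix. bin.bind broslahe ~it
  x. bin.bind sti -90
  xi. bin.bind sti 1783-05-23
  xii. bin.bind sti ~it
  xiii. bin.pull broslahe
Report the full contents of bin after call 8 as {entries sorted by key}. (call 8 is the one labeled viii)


Answer: {cre=404, muslok=-11557/5940}

Derivation:
→ index()
← []
→ load(x: 60)
← 60
→ oneover()
← 1/60
→ minus(x: 15/11)
← -889/660
→ over(x: 9/13)
← -11557/5940
→ bind(k: muslok, v: ~it)
← nil
→ bind(k: cre, v: 404)
← nil
→ mirror()
← 11557/5940
→ bind(k: broslahe, v: ~it)
← nil
→ bind(k: sti, v: -90)
← nil
→ bind(k: sti, v: 1783-05-23)
← -90
→ bind(k: sti, v: ~it)
← 1783-05-23
→ pull(k: broslahe)
← 11557/5940


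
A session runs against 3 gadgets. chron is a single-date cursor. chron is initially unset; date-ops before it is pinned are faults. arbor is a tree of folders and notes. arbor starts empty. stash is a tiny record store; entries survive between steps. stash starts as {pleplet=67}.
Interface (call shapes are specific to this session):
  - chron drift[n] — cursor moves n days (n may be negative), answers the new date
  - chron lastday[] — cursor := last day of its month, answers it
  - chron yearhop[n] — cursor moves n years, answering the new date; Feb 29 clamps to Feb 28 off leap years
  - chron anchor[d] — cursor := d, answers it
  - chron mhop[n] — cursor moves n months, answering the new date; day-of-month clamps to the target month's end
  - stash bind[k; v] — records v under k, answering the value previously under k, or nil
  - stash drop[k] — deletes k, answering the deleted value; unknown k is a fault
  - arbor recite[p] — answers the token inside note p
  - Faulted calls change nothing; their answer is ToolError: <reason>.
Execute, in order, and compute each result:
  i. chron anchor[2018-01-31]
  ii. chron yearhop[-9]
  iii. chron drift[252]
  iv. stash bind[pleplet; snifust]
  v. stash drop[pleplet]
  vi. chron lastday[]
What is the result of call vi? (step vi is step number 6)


Answer: 2009-10-31

Derivation:
! 1. chron anchor(d: 2018-01-31) == 2018-01-31
! 2. chron yearhop(n: -9) == 2009-01-31
! 3. chron drift(n: 252) == 2009-10-10
! 4. stash bind(k: pleplet, v: snifust) == 67
! 5. stash drop(k: pleplet) == snifust
! 6. chron lastday() == 2009-10-31


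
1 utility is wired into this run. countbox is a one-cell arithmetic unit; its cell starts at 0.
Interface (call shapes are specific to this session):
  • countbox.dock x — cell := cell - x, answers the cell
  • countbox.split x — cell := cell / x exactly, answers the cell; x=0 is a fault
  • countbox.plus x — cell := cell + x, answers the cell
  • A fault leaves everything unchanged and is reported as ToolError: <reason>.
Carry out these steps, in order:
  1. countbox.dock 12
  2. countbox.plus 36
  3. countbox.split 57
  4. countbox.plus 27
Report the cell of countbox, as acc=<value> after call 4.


Answer: acc=521/19

Derivation:
% 1. countbox.dock(12) => -12
% 2. countbox.plus(36) => 24
% 3. countbox.split(57) => 8/19
% 4. countbox.plus(27) => 521/19


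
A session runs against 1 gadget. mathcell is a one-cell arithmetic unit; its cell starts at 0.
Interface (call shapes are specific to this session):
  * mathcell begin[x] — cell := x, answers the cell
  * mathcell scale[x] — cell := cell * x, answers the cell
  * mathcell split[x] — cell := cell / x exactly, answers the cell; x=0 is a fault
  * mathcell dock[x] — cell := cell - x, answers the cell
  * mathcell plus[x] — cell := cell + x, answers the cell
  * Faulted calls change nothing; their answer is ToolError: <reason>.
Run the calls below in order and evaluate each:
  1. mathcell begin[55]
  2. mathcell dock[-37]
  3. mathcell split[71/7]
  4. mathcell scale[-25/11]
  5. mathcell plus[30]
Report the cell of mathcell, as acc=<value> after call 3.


I call mathcell begin passing x: 55, yielding 55.
Using mathcell dock passing x: -37, — result: 92.
I call mathcell split passing x: 71/7, → 644/71.
I call mathcell scale passing x: -25/11, and see -16100/781.
Calling mathcell plus passing x: 30, which returns 7330/781.

Answer: acc=644/71


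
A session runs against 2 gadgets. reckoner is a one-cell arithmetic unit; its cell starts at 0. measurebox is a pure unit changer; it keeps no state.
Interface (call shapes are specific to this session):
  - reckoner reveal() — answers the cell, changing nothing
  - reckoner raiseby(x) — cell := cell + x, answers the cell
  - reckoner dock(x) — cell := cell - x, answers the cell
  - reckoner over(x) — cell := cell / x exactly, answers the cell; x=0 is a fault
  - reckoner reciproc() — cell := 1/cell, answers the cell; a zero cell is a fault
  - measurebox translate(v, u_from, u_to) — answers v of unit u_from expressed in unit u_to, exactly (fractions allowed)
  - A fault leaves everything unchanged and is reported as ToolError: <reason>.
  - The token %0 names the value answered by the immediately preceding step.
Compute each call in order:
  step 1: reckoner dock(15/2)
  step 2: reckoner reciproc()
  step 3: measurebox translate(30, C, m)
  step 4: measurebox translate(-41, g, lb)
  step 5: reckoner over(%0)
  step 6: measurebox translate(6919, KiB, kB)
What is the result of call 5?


==> reckoner dock(x=15/2)
<== -15/2
==> reckoner reciproc()
<== -2/15
==> measurebox translate(v=30, u_from=C, u_to=m)
<== ToolError: incompatible units
==> measurebox translate(v=-41, u_from=g, u_to=lb)
<== -4100000/45359237
==> reckoner over(x=%0)
<== 45359237/30750000
==> measurebox translate(v=6919, u_from=KiB, u_to=kB)
<== 885632/125

Answer: 45359237/30750000


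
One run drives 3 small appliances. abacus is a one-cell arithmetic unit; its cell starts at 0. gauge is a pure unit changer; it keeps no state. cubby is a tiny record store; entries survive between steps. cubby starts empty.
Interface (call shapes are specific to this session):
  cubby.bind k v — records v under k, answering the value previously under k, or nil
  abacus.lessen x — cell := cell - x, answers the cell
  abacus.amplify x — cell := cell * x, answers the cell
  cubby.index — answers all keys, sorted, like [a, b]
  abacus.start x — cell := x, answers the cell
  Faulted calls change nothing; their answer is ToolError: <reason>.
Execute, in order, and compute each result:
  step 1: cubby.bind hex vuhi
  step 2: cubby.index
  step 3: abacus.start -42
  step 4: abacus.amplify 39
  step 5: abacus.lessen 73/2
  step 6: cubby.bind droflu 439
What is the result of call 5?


>> cubby.bind(k→hex, v→vuhi)
<< nil
>> cubby.index()
<< [hex]
>> abacus.start(x→-42)
<< -42
>> abacus.amplify(x→39)
<< -1638
>> abacus.lessen(x→73/2)
<< -3349/2
>> cubby.bind(k→droflu, v→439)
<< nil

Answer: -3349/2


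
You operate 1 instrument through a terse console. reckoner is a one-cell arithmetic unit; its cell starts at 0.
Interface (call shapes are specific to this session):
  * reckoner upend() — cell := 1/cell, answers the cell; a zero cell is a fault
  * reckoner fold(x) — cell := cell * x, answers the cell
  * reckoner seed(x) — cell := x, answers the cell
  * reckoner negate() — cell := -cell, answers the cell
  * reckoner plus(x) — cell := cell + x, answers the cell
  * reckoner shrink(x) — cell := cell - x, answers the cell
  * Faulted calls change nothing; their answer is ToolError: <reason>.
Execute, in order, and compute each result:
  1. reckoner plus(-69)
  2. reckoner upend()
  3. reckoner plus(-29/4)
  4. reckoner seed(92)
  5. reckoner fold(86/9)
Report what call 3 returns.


% reckoner plus(x→-69) : -69
% reckoner upend() : -1/69
% reckoner plus(x→-29/4) : -2005/276
% reckoner seed(x→92) : 92
% reckoner fold(x→86/9) : 7912/9

Answer: -2005/276


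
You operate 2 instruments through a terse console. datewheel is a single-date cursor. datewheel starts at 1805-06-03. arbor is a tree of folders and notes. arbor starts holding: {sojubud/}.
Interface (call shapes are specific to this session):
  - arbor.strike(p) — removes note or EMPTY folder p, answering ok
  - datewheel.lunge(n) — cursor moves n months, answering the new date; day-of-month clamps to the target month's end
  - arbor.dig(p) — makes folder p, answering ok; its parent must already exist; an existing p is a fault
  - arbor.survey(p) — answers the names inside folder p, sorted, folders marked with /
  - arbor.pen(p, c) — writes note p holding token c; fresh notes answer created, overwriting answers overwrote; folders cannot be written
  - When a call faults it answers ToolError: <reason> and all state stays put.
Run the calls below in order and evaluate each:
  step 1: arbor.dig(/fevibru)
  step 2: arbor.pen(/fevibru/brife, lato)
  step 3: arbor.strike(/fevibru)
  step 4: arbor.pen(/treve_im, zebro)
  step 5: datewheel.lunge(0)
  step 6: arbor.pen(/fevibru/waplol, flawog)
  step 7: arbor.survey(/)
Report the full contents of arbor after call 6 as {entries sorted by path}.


I try arbor.dig(p→/fevibru), which returns ok.
I call arbor.pen(p→/fevibru/brife, c→lato), → created.
I use arbor.strike(p→/fevibru), — result: ToolError: not empty.
Now I run arbor.pen(p→/treve_im, c→zebro), and observe created.
I invoke datewheel.lunge(n→0): 1805-06-03.
I invoke arbor.pen(p→/fevibru/waplol, c→flawog), which returns created.
Next I call arbor.survey(p→/), giving [fevibru/, sojubud/, treve_im].

Answer: {fevibru/, fevibru/brife=lato, fevibru/waplol=flawog, sojubud/, treve_im=zebro}
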